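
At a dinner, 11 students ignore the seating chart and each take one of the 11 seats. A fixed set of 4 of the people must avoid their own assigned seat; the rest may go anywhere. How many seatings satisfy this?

Inclusion-exclusion on the 4 forbidden self-matches:
Σ_{j=0}^{4} (-1)^j C(4,j)(11-j)!
= C(4,0)·11! - C(4,1)·10! + C(4,2)·9! - C(4,3)·8! + C(4,4)·7!
= 39916800 - 14515200 + 2177280 - 161280 + 5040
= 27422640

27422640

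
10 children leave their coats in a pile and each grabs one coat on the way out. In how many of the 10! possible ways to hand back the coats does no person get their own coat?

The subfactorial !10 = [10!/e] (nearest integer).
10! = 3628800, and 3628800/e ≈ 1334960.92, so !10 = 1334961.

1334961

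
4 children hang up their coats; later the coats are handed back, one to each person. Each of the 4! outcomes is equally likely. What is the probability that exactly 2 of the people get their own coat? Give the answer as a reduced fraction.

Favorable outcomes: C(4,2)·!2 = 6·1 = 6.
Total outcomes: 4! = 24.
Probability = 6/24 = 1/4.

1/4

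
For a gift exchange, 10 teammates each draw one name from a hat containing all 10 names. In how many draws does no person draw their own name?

Use !n = n·!(n-1) + (-1)^n.
!10 = 10·133496 + 1 = 1334961

1334961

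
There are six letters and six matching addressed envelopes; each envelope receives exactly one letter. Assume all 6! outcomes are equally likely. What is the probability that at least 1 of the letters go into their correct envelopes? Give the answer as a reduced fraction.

Favorable outcomes: Σ_{i≥1} C(6,i)·!(6-i) = 6·44 + 15·9 + 20·2 + 15·1 + 6·0 + 1·1 = 455.
Total outcomes: 6! = 720.
Probability = 455/720 = 91/144.

91/144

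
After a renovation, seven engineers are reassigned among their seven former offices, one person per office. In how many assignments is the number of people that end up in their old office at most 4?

Sum C(7,i)·!(7-i) for i = 0..4:
  i=0: C(7,0)·!7 = 1·1854 = 1854
  i=1: C(7,1)·!6 = 7·265 = 1855
  i=2: C(7,2)·!5 = 21·44 = 924
  i=3: C(7,3)·!4 = 35·9 = 315
  i=4: C(7,4)·!3 = 35·2 = 70
Total = 5018.

5018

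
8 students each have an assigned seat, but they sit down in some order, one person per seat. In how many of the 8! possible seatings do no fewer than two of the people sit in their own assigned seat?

10655

# with exactly i fixed is C(8,i)·!(8-i); sum over i=2..8:
  i=2: C(8,2)·!6 = 28·265 = 7420
  i=3: C(8,3)·!5 = 56·44 = 2464
  i=4: C(8,4)·!4 = 70·9 = 630
  i=5: C(8,5)·!3 = 56·2 = 112
  i=6: C(8,6)·!2 = 28·1 = 28
  i=7: C(8,7)·!1 = 8·0 = 0
  i=8: C(8,8)·!0 = 1·1 = 1
Total = 10655.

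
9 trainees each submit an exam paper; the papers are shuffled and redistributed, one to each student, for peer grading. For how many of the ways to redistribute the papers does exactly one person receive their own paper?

Pick the single fixed position: C(9,1) = 9 ways.
The remaining 8 must be deranged: !8 = 14833.
Total: 9 × 14833 = 133497.

133497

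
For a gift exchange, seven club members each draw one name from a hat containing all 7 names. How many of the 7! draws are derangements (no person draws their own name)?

1854

Recurrence: !7 = 7·!6 + (-1)^7.
!7 = 7·265 - 1 = 1854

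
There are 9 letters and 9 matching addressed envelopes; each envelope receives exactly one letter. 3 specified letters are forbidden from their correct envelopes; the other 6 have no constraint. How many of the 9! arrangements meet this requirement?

256320

Inclusion-exclusion on the 3 forbidden self-matches:
Σ_{j=0}^{3} (-1)^j C(3,j)(9-j)!
= C(3,0)·9! - C(3,1)·8! + C(3,2)·7! - C(3,3)·6!
= 362880 - 120960 + 15120 - 720
= 256320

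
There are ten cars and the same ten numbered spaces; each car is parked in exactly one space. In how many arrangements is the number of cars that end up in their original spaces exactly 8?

45

Choose which 8 of the 10 are fixed: C(10,8) = 45.
The remaining 2 must be deranged: !2 = 1.
Total: 45 × 1 = 45.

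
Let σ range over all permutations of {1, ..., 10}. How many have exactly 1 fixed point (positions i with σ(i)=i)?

1334960

Pick the single fixed position: C(10,1) = 10 ways.
The remaining 9 must be deranged: !9 = 133496.
Total: 10 × 133496 = 1334960.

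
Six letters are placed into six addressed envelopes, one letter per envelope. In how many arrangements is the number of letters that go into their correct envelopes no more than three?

Sum C(6,i)·!(6-i) for i = 0..3:
  i=0: C(6,0)·!6 = 1·265 = 265
  i=1: C(6,1)·!5 = 6·44 = 264
  i=2: C(6,2)·!4 = 15·9 = 135
  i=3: C(6,3)·!3 = 20·2 = 40
Total = 704.

704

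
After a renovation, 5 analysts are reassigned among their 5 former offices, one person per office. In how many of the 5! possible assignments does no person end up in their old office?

44

By inclusion-exclusion, !5 = Σ (-1)^k · 5!/k! for k=0..5
= 5! - 5!/1! + 5!/2! - 5!/3! + 5!/4! - 5!/5!
= 120 - 120 + 60 - 20 + 5 - 1
= 44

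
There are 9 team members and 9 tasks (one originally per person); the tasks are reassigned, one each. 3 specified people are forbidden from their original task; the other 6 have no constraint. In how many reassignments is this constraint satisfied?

256320

Inclusion-exclusion on the 3 forbidden self-matches:
Σ_{j=0}^{3} (-1)^j C(3,j)(9-j)!
= C(3,0)·9! - C(3,1)·8! + C(3,2)·7! - C(3,3)·6!
= 362880 - 120960 + 15120 - 720
= 256320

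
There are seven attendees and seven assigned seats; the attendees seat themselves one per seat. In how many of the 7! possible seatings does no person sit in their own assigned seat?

The subfactorial !7 = [7!/e] (nearest integer).
7! = 5040, and 5040/e ≈ 1854.11, so !7 = 1854.

1854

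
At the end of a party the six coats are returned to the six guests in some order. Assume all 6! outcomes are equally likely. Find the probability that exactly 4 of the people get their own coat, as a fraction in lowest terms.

Favorable outcomes: C(6,4)·!2 = 15·1 = 15.
Total outcomes: 6! = 720.
Probability = 15/720 = 1/48.

1/48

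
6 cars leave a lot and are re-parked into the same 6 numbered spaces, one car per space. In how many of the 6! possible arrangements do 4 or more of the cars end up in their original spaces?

16

Sum C(6,i)·!(6-i) for i = 4..6:
  i=4: C(6,4)·!2 = 15·1 = 15
  i=5: C(6,5)·!1 = 6·0 = 0
  i=6: C(6,6)·!0 = 1·1 = 1
Total = 16.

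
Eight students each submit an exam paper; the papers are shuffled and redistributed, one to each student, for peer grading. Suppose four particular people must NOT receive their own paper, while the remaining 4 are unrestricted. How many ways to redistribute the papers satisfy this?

Let A_j be the event that the j-th constrained one is fixed. By inclusion-exclusion over the 4 events:
Σ_{j=0}^{4} (-1)^j C(4,j)(8-j)!
= C(4,0)·8! - C(4,1)·7! + C(4,2)·6! - C(4,3)·5! + C(4,4)·4!
= 40320 - 20160 + 4320 - 480 + 24
= 24024

24024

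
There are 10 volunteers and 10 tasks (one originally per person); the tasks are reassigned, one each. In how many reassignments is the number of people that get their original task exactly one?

1334960

Pick the single fixed position: C(10,1) = 10 ways.
The remaining 9 must be deranged: !9 = 133496.
Total: 10 × 133496 = 1334960.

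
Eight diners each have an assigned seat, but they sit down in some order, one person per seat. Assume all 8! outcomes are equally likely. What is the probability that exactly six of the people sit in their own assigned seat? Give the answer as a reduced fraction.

1/1440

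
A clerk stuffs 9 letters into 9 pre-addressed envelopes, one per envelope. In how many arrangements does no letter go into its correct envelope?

133496

By inclusion-exclusion, !9 = Σ (-1)^k · 9!/k! for k=0..9
= 9! - 9!/1! + 9!/2! - 9!/3! + 9!/4! - 9!/5! + 9!/6! - 9!/7! + 9!/8! - 9!/9!
= 362880 - 362880 + 181440 - 60480 + 15120 - 3024 + 504 - 72 + 9 - 1
= 133496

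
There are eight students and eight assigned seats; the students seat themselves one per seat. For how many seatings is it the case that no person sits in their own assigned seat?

14833

!8 = 8! · Σ_{k=0}^{8} (-1)^k/k!
= 8! - 8!/1! + 8!/2! - 8!/3! + 8!/4! - 8!/5! + 8!/6! - 8!/7! + 8!/8!
= 40320 - 40320 + 20160 - 6720 + 1680 - 336 + 56 - 8 + 1
= 14833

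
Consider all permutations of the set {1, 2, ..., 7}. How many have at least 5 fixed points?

22

# with exactly i fixed is C(7,i)·!(7-i); sum over i=5..7:
  i=5: C(7,5)·!2 = 21·1 = 21
  i=6: C(7,6)·!1 = 7·0 = 0
  i=7: C(7,7)·!0 = 1·1 = 1
Total = 22.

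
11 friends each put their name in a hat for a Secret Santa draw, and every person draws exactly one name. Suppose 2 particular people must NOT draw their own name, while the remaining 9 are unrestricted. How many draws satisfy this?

Let A_j be the event that the j-th constrained one is fixed. By inclusion-exclusion over the 2 events:
Σ_{j=0}^{2} (-1)^j C(2,j)(11-j)!
= C(2,0)·11! - C(2,1)·10! + C(2,2)·9!
= 39916800 - 7257600 + 362880
= 33022080

33022080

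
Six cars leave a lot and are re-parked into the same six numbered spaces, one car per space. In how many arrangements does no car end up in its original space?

Use !n = (n-1)(!(n-1) + !(n-2)).
!6 = 5·(44 + 9) = 5·53 = 265

265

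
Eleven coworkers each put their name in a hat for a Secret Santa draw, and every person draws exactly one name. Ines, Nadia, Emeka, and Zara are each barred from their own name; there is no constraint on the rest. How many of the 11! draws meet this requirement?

27422640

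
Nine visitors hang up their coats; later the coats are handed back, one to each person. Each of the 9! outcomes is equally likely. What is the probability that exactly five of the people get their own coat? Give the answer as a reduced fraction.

1/320

Favorable outcomes: C(9,5)·!4 = 126·9 = 1134.
Total outcomes: 9! = 362880.
Probability = 1134/362880 = 1/320.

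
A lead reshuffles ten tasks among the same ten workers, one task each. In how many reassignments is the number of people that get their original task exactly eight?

Pick the 8 fixed positions: C(10,8) = 45 ways.
The other 2 form a derangement: !2 = 1.
Total: 45 × 1 = 45.

45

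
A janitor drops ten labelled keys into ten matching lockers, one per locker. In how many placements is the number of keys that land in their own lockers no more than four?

Sum C(10,i)·!(10-i) for i = 0..4:
  i=0: C(10,0)·!10 = 1·1334961 = 1334961
  i=1: C(10,1)·!9 = 10·133496 = 1334960
  i=2: C(10,2)·!8 = 45·14833 = 667485
  i=3: C(10,3)·!7 = 120·1854 = 222480
  i=4: C(10,4)·!6 = 210·265 = 55650
Total = 3615536.

3615536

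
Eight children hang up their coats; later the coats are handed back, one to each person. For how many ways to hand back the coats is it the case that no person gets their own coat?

14833

Recurrence: !8 = 7·(!7 + !6).
!8 = 7·(1854 + 265) = 7·2119 = 14833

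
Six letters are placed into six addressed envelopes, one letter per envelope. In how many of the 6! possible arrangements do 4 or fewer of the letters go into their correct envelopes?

Sum C(6,i)·!(6-i) for i = 0..4:
  i=0: C(6,0)·!6 = 1·265 = 265
  i=1: C(6,1)·!5 = 6·44 = 264
  i=2: C(6,2)·!4 = 15·9 = 135
  i=3: C(6,3)·!3 = 20·2 = 40
  i=4: C(6,4)·!2 = 15·1 = 15
Total = 719.

719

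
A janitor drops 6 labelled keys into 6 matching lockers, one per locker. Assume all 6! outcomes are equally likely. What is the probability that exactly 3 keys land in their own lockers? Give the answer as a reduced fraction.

1/18

Favorable outcomes: C(6,3)·!3 = 20·2 = 40.
Total outcomes: 6! = 720.
Probability = 40/720 = 1/18.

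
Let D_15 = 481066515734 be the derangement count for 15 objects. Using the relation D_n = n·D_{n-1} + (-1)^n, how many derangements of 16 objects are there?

7697064251745

D_16 = 16·481066515734 + 1 = 7697064251745.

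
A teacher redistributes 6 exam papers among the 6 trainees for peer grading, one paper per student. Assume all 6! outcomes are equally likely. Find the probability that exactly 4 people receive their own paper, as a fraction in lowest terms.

Favorable outcomes: C(6,4)·!2 = 15·1 = 15.
Total outcomes: 6! = 720.
Probability = 15/720 = 1/48.

1/48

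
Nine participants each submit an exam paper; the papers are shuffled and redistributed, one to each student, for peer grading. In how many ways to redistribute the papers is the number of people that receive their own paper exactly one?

133497

Choose which one of the 9 is fixed: C(9,1) = 9.
The other 8 form a derangement: !8 = 14833.
Total: 9 × 14833 = 133497.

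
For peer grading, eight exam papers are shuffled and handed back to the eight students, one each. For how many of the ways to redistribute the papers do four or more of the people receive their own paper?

Sum C(8,i)·!(8-i) for i = 4..8:
  i=4: C(8,4)·!4 = 70·9 = 630
  i=5: C(8,5)·!3 = 56·2 = 112
  i=6: C(8,6)·!2 = 28·1 = 28
  i=7: C(8,7)·!1 = 8·0 = 0
  i=8: C(8,8)·!0 = 1·1 = 1
Total = 771.

771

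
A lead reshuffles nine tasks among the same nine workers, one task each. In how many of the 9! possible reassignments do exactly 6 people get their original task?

Choose which 6 of the 9 are fixed: C(9,6) = 84.
The other 3 form a derangement: !3 = 2.
Total: 84 × 2 = 168.

168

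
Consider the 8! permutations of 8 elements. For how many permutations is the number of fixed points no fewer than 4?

771

# with exactly i fixed is C(8,i)·!(8-i); sum over i=4..8:
  i=4: C(8,4)·!4 = 70·9 = 630
  i=5: C(8,5)·!3 = 56·2 = 112
  i=6: C(8,6)·!2 = 28·1 = 28
  i=7: C(8,7)·!1 = 8·0 = 0
  i=8: C(8,8)·!0 = 1·1 = 1
Total = 771.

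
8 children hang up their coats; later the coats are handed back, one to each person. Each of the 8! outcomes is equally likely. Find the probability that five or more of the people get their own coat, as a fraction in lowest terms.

Favorable outcomes: Σ_{i≥5} C(8,i)·!(8-i) = 56·2 + 28·1 + 8·0 + 1·1 = 141.
Total outcomes: 8! = 40320.
Probability = 141/40320 = 47/13440.

47/13440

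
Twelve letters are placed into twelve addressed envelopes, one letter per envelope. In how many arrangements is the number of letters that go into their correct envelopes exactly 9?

440

Choose which 9 of the 12 are fixed: C(12,9) = 220.
The remaining 3 must be deranged: !3 = 2.
Total: 220 × 2 = 440.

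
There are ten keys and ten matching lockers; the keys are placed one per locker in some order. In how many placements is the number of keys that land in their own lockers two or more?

958879

Sum C(10,i)·!(10-i) for i = 2..10:
  i=2: C(10,2)·!8 = 45·14833 = 667485
  i=3: C(10,3)·!7 = 120·1854 = 222480
  i=4: C(10,4)·!6 = 210·265 = 55650
  i=5: C(10,5)·!5 = 252·44 = 11088
  i=6: C(10,6)·!4 = 210·9 = 1890
  i=7: C(10,7)·!3 = 120·2 = 240
  i=8: C(10,8)·!2 = 45·1 = 45
  i=9: C(10,9)·!1 = 10·0 = 0
  i=10: C(10,10)·!0 = 1·1 = 1
Total = 958879.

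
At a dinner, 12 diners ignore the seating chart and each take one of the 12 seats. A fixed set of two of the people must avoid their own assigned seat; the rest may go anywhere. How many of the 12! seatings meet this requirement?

402796800

Inclusion-exclusion on the 2 forbidden self-matches:
Σ_{j=0}^{2} (-1)^j C(2,j)(12-j)!
= C(2,0)·12! - C(2,1)·11! + C(2,2)·10!
= 479001600 - 79833600 + 3628800
= 402796800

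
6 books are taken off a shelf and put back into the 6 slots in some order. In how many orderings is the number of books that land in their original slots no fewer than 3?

56

# with exactly i fixed is C(6,i)·!(6-i); sum over i=3..6:
  i=3: C(6,3)·!3 = 20·2 = 40
  i=4: C(6,4)·!2 = 15·1 = 15
  i=5: C(6,5)·!1 = 6·0 = 0
  i=6: C(6,6)·!0 = 1·1 = 1
Total = 56.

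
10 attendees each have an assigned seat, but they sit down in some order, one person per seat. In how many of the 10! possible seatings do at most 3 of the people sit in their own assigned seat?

# with exactly i fixed is C(10,i)·!(10-i); sum over i=0..3:
  i=0: C(10,0)·!10 = 1·1334961 = 1334961
  i=1: C(10,1)·!9 = 10·133496 = 1334960
  i=2: C(10,2)·!8 = 45·14833 = 667485
  i=3: C(10,3)·!7 = 120·1854 = 222480
Total = 3559886.

3559886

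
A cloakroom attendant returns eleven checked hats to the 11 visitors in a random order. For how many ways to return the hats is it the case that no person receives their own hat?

The subfactorial !11 = [11!/e] (nearest integer).
11! = 39916800, and 39916800/e ≈ 14684570.08, so !11 = 14684570.

14684570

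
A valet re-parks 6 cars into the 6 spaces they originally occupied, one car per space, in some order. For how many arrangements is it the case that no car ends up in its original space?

!6 = 6! · Σ_{k=0}^{6} (-1)^k/k!
= 6! - 6!/1! + 6!/2! - 6!/3! + 6!/4! - 6!/5! + 6!/6!
= 720 - 720 + 360 - 120 + 30 - 6 + 1
= 265

265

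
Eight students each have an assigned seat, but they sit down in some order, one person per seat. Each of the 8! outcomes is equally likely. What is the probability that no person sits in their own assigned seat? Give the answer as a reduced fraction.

Favorable outcomes: !8 = 14833.
Total outcomes: 8! = 40320.
Probability = 14833/40320 = 2119/5760.

2119/5760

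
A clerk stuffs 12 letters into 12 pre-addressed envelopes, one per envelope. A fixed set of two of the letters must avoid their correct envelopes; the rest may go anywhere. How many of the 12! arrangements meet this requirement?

402796800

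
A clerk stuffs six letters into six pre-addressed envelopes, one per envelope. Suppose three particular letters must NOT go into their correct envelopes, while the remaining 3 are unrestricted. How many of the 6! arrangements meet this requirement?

426

Let A_j be the event that the j-th constrained one is fixed. By inclusion-exclusion over the 3 events:
Σ_{j=0}^{3} (-1)^j C(3,j)(6-j)!
= C(3,0)·6! - C(3,1)·5! + C(3,2)·4! - C(3,3)·3!
= 720 - 360 + 72 - 6
= 426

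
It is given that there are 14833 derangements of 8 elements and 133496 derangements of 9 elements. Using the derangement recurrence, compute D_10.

1334961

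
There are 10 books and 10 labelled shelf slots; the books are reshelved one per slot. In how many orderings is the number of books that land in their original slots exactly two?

667485

Pick the 2 fixed positions: C(10,2) = 45 ways.
The other 8 form a derangement: !8 = 14833.
Total: 45 × 14833 = 667485.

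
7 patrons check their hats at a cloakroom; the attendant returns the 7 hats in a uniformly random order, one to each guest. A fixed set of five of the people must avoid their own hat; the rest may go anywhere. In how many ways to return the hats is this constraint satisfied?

2428

Inclusion-exclusion on the 5 forbidden self-matches:
Σ_{j=0}^{5} (-1)^j C(5,j)(7-j)!
= C(5,0)·7! - C(5,1)·6! + C(5,2)·5! - C(5,3)·4! + C(5,4)·3! - C(5,5)·2!
= 5040 - 3600 + 1200 - 240 + 30 - 2
= 2428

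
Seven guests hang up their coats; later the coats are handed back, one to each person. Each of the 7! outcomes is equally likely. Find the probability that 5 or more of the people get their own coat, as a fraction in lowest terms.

11/2520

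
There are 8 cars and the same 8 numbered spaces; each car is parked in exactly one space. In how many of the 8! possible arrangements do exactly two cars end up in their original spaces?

Pick the 2 fixed positions: C(8,2) = 28 ways.
The other 6 form a derangement: !6 = 265.
Total: 28 × 265 = 7420.

7420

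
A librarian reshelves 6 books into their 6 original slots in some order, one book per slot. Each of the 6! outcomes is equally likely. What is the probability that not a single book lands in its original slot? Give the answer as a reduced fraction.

53/144

Favorable outcomes: !6 = 265.
Total outcomes: 6! = 720.
Probability = 265/720 = 53/144.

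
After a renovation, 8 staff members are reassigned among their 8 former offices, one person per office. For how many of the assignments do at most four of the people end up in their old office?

Sum C(8,i)·!(8-i) for i = 0..4:
  i=0: C(8,0)·!8 = 1·14833 = 14833
  i=1: C(8,1)·!7 = 8·1854 = 14832
  i=2: C(8,2)·!6 = 28·265 = 7420
  i=3: C(8,3)·!5 = 56·44 = 2464
  i=4: C(8,4)·!4 = 70·9 = 630
Total = 40179.

40179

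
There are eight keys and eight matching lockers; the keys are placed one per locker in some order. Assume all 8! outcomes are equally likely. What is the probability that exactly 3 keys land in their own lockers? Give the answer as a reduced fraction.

Favorable outcomes: C(8,3)·!5 = 56·44 = 2464.
Total outcomes: 8! = 40320.
Probability = 2464/40320 = 11/180.

11/180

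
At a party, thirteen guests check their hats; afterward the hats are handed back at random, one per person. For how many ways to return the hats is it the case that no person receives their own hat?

2290792932

By inclusion-exclusion, !13 = Σ (-1)^k · 13!/k! for k=0..13
= 13! - 13!/1! + 13!/2! - 13!/3! + 13!/4! - 13!/5! + 13!/6! - 13!/7! + 13!/8! - 13!/9! + 13!/10! - 13!/11! + 13!/12! - 13!/13!
= 6227020800 - 6227020800 + 3113510400 - 1037836800 + 259459200 - 51891840 + 8648640 - 1235520 + 154440 - 17160 + 1716 - 156 + 13 - 1
= 2290792932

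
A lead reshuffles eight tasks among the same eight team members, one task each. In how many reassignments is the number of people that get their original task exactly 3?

Choose which 3 of the 8 are fixed: C(8,3) = 56.
The remaining 5 must be deranged: !5 = 44.
Total: 56 × 44 = 2464.

2464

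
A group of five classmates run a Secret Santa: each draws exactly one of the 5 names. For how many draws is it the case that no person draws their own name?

44

By inclusion-exclusion, !5 = Σ (-1)^k · 5!/k! for k=0..5
= 5! - 5!/1! + 5!/2! - 5!/3! + 5!/4! - 5!/5!
= 120 - 120 + 60 - 20 + 5 - 1
= 44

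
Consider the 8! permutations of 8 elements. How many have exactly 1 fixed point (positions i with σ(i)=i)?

14832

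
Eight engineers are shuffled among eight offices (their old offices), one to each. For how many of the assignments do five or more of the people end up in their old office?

# with exactly i fixed is C(8,i)·!(8-i); sum over i=5..8:
  i=5: C(8,5)·!3 = 56·2 = 112
  i=6: C(8,6)·!2 = 28·1 = 28
  i=7: C(8,7)·!1 = 8·0 = 0
  i=8: C(8,8)·!0 = 1·1 = 1
Total = 141.

141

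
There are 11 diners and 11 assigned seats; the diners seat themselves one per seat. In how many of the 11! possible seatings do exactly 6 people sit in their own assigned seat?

Choose which 6 of the 11 are fixed: C(11,6) = 462.
The other 5 form a derangement: !5 = 44.
Total: 462 × 44 = 20328.

20328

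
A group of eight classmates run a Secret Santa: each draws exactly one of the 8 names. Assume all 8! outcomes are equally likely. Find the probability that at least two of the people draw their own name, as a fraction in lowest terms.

2131/8064

Favorable outcomes: Σ_{i≥2} C(8,i)·!(8-i) = 28·265 + 56·44 + 70·9 + 56·2 + 28·1 + 8·0 + 1·1 = 10655.
Total outcomes: 8! = 40320.
Probability = 10655/40320 = 2131/8064.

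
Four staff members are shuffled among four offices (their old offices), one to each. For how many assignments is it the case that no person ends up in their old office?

9

The number of derangements of 4 is !4 = Σ_{k=0}^{4} (-1)^k·4!/k!
= 4! - 4!/1! + 4!/2! - 4!/3! + 4!/4!
= 24 - 24 + 12 - 4 + 1
= 9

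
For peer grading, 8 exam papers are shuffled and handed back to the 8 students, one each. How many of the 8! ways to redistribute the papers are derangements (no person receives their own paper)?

14833

The subfactorial !8 = [8!/e] (nearest integer).
8! = 40320, and 40320/e ≈ 14832.90, so !8 = 14833.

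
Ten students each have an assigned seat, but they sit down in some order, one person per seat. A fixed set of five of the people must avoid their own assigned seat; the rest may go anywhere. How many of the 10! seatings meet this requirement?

2170680

Inclusion-exclusion on the 5 forbidden self-matches:
Σ_{j=0}^{5} (-1)^j C(5,j)(10-j)!
= C(5,0)·10! - C(5,1)·9! + C(5,2)·8! - C(5,3)·7! + C(5,4)·6! - C(5,5)·5!
= 3628800 - 1814400 + 403200 - 50400 + 3600 - 120
= 2170680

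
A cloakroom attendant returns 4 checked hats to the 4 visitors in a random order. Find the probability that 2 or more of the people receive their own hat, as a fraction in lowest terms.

Favorable outcomes: Σ_{i≥2} C(4,i)·!(4-i) = 6·1 + 4·0 + 1·1 = 7.
Total outcomes: 4! = 24.
Probability = 7/24 = 7/24.

7/24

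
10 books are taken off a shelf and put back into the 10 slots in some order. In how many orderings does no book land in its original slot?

By inclusion-exclusion, !10 = Σ (-1)^k · 10!/k! for k=0..10
= 10! - 10!/1! + 10!/2! - 10!/3! + 10!/4! - 10!/5! + 10!/6! - 10!/7! + 10!/8! - 10!/9! + 10!/10!
= 3628800 - 3628800 + 1814400 - 604800 + 151200 - 30240 + 5040 - 720 + 90 - 10 + 1
= 1334961

1334961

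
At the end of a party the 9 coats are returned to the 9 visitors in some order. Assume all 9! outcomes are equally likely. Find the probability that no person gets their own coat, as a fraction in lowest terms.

16687/45360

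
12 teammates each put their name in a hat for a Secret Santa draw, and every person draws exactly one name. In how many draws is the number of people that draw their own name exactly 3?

29369120

Choose which 3 of the 12 are fixed: C(12,3) = 220.
The remaining 9 must be deranged: !9 = 133496.
Total: 220 × 133496 = 29369120.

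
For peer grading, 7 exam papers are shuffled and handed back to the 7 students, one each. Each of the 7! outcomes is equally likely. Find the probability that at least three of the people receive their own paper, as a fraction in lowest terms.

407/5040

Favorable outcomes: Σ_{i≥3} C(7,i)·!(7-i) = 35·9 + 35·2 + 21·1 + 7·0 + 1·1 = 407.
Total outcomes: 7! = 5040.
Probability = 407/5040 = 407/5040.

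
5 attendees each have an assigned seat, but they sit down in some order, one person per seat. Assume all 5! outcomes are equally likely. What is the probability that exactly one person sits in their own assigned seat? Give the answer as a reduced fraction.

3/8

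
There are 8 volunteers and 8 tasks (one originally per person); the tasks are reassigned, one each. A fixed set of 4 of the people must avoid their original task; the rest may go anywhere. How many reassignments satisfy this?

Inclusion-exclusion on the 4 forbidden self-matches:
Σ_{j=0}^{4} (-1)^j C(4,j)(8-j)!
= C(4,0)·8! - C(4,1)·7! + C(4,2)·6! - C(4,3)·5! + C(4,4)·4!
= 40320 - 20160 + 4320 - 480 + 24
= 24024

24024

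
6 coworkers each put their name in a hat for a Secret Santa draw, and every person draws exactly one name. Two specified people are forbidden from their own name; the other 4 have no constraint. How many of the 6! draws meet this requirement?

504

Inclusion-exclusion on the 2 forbidden self-matches:
Σ_{j=0}^{2} (-1)^j C(2,j)(6-j)!
= C(2,0)·6! - C(2,1)·5! + C(2,2)·4!
= 720 - 240 + 24
= 504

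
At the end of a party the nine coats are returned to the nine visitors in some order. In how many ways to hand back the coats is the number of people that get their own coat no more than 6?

362843

# with exactly i fixed is C(9,i)·!(9-i); sum over i=0..6:
  i=0: C(9,0)·!9 = 1·133496 = 133496
  i=1: C(9,1)·!8 = 9·14833 = 133497
  i=2: C(9,2)·!7 = 36·1854 = 66744
  i=3: C(9,3)·!6 = 84·265 = 22260
  i=4: C(9,4)·!5 = 126·44 = 5544
  i=5: C(9,5)·!4 = 126·9 = 1134
  i=6: C(9,6)·!3 = 84·2 = 168
Total = 362843.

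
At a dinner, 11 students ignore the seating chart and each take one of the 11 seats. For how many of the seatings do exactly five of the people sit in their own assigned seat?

Choose which 5 of the 11 are fixed: C(11,5) = 462.
The remaining 6 must be deranged: !6 = 265.
Total: 462 × 265 = 122430.

122430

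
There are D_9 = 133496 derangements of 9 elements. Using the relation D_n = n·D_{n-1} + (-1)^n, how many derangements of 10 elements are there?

1334961

D_10 = 10·133496 + 1 = 1334961.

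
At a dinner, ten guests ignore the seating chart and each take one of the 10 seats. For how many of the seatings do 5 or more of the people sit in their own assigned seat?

13264

Sum C(10,i)·!(10-i) for i = 5..10:
  i=5: C(10,5)·!5 = 252·44 = 11088
  i=6: C(10,6)·!4 = 210·9 = 1890
  i=7: C(10,7)·!3 = 120·2 = 240
  i=8: C(10,8)·!2 = 45·1 = 45
  i=9: C(10,9)·!1 = 10·0 = 0
  i=10: C(10,10)·!0 = 1·1 = 1
Total = 13264.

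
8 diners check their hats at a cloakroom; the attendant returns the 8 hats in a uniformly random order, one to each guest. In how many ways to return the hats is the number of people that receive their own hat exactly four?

630

Choose which 4 of the 8 are fixed: C(8,4) = 70.
The remaining 4 must be deranged: !4 = 9.
Total: 70 × 9 = 630.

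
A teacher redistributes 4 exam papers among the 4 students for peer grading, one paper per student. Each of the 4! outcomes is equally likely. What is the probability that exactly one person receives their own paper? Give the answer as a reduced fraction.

Favorable outcomes: C(4,1)·!3 = 4·2 = 8.
Total outcomes: 4! = 24.
Probability = 8/24 = 1/3.

1/3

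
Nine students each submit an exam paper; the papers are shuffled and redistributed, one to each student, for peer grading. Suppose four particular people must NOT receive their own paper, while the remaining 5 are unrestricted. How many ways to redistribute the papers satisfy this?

229080

Inclusion-exclusion on the 4 forbidden self-matches:
Σ_{j=0}^{4} (-1)^j C(4,j)(9-j)!
= C(4,0)·9! - C(4,1)·8! + C(4,2)·7! - C(4,3)·6! + C(4,4)·5!
= 362880 - 161280 + 30240 - 2880 + 120
= 229080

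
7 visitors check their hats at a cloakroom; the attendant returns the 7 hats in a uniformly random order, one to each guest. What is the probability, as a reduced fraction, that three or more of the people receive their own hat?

Favorable outcomes: Σ_{i≥3} C(7,i)·!(7-i) = 35·9 + 35·2 + 21·1 + 7·0 + 1·1 = 407.
Total outcomes: 7! = 5040.
Probability = 407/5040 = 407/5040.

407/5040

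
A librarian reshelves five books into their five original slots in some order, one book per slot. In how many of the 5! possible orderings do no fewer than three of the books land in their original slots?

11

# with exactly i fixed is C(5,i)·!(5-i); sum over i=3..5:
  i=3: C(5,3)·!2 = 10·1 = 10
  i=4: C(5,4)·!1 = 5·0 = 0
  i=5: C(5,5)·!0 = 1·1 = 1
Total = 11.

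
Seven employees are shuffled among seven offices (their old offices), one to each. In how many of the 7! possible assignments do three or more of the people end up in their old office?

Sum C(7,i)·!(7-i) for i = 3..7:
  i=3: C(7,3)·!4 = 35·9 = 315
  i=4: C(7,4)·!3 = 35·2 = 70
  i=5: C(7,5)·!2 = 21·1 = 21
  i=6: C(7,6)·!1 = 7·0 = 0
  i=7: C(7,7)·!0 = 1·1 = 1
Total = 407.

407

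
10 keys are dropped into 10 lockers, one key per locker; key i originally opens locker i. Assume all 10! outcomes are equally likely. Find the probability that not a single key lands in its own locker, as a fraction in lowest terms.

16481/44800

Favorable outcomes: !10 = 1334961.
Total outcomes: 10! = 3628800.
Probability = 1334961/3628800 = 16481/44800.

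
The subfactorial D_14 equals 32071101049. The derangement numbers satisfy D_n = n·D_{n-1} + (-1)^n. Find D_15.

481066515734

D_15 = 15·32071101049 - 1 = 481066515734.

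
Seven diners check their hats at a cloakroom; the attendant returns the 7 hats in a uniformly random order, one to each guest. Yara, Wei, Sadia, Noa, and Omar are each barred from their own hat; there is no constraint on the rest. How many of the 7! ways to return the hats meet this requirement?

2428

Let A_j be the event that the j-th constrained one is fixed. By inclusion-exclusion over the 5 events:
Σ_{j=0}^{5} (-1)^j C(5,j)(7-j)!
= C(5,0)·7! - C(5,1)·6! + C(5,2)·5! - C(5,3)·4! + C(5,4)·3! - C(5,5)·2!
= 5040 - 3600 + 1200 - 240 + 30 - 2
= 2428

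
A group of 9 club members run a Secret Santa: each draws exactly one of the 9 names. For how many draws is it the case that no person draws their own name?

133496

!9 = 9! · Σ_{k=0}^{9} (-1)^k/k!
= 9! - 9!/1! + 9!/2! - 9!/3! + 9!/4! - 9!/5! + 9!/6! - 9!/7! + 9!/8! - 9!/9!
= 362880 - 362880 + 181440 - 60480 + 15120 - 3024 + 504 - 72 + 9 - 1
= 133496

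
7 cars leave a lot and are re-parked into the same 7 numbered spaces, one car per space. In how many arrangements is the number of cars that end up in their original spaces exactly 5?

21

Pick the 5 fixed positions: C(7,5) = 21 ways.
The remaining 2 must be deranged: !2 = 1.
Total: 21 × 1 = 21.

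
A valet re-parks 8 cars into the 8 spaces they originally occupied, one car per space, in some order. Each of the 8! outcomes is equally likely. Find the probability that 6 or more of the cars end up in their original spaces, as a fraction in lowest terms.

Favorable outcomes: Σ_{i≥6} C(8,i)·!(8-i) = 28·1 + 8·0 + 1·1 = 29.
Total outcomes: 8! = 40320.
Probability = 29/40320 = 29/40320.

29/40320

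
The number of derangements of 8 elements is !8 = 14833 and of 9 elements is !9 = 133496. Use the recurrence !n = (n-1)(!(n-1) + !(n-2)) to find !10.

1334961

!10 = (10-1)·(!9 + !8) = 9·(133496 + 14833) = 9·148329 = 1334961.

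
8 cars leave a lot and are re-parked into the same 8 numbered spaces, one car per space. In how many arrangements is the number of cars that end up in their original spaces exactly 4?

630

Choose which 4 of the 8 are fixed: C(8,4) = 70.
The remaining 4 must be deranged: !4 = 9.
Total: 70 × 9 = 630.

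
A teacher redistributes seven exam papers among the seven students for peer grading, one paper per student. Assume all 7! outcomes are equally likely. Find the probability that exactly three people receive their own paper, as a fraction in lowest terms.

Favorable outcomes: C(7,3)·!4 = 35·9 = 315.
Total outcomes: 7! = 5040.
Probability = 315/5040 = 1/16.

1/16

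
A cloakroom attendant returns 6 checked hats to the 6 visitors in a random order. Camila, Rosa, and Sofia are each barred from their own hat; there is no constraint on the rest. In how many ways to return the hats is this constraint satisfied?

426

Inclusion-exclusion on the 3 forbidden self-matches:
Σ_{j=0}^{3} (-1)^j C(3,j)(6-j)!
= C(3,0)·6! - C(3,1)·5! + C(3,2)·4! - C(3,3)·3!
= 720 - 360 + 72 - 6
= 426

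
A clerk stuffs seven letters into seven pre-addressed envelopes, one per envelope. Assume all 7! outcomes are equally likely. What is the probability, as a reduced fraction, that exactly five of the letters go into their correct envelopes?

1/240

Favorable outcomes: C(7,5)·!2 = 21·1 = 21.
Total outcomes: 7! = 5040.
Probability = 21/5040 = 1/240.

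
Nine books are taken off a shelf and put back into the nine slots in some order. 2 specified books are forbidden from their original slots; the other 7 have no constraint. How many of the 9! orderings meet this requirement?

287280

Inclusion-exclusion on the 2 forbidden self-matches:
Σ_{j=0}^{2} (-1)^j C(2,j)(9-j)!
= C(2,0)·9! - C(2,1)·8! + C(2,2)·7!
= 362880 - 80640 + 5040
= 287280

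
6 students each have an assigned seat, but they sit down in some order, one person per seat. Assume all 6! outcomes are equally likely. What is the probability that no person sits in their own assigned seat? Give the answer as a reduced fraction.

53/144

Favorable outcomes: !6 = 265.
Total outcomes: 6! = 720.
Probability = 265/720 = 53/144.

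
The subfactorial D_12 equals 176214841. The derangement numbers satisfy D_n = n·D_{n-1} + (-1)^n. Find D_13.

D_13 = 13·176214841 - 1 = 2290792932.

2290792932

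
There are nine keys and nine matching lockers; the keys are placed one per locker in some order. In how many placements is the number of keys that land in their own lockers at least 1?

229384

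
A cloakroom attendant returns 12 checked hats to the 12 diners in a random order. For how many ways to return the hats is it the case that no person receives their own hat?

176214841

The subfactorial !12 = [12!/e] (nearest integer).
12! = 479001600, and 479001600/e ≈ 176214840.93, so !12 = 176214841.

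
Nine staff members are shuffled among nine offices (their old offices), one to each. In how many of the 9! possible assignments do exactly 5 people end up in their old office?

Choose which 5 of the 9 are fixed: C(9,5) = 126.
The other 4 form a derangement: !4 = 9.
Total: 126 × 9 = 1134.

1134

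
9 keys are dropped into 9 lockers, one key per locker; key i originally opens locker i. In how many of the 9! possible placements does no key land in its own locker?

133496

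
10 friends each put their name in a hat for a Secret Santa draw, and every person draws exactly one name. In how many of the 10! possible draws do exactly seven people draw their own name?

Pick the 7 fixed positions: C(10,7) = 120 ways.
The other 3 form a derangement: !3 = 2.
Total: 120 × 2 = 240.

240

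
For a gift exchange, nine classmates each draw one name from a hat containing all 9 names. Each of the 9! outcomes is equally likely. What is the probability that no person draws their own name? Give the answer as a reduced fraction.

Favorable outcomes: !9 = 133496.
Total outcomes: 9! = 362880.
Probability = 133496/362880 = 16687/45360.

16687/45360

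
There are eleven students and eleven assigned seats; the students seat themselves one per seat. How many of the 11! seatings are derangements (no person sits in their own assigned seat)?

14684570

By inclusion-exclusion, !11 = Σ (-1)^k · 11!/k! for k=0..11
= 11! - 11!/1! + 11!/2! - 11!/3! + 11!/4! - 11!/5! + 11!/6! - 11!/7! + 11!/8! - 11!/9! + 11!/10! - 11!/11!
= 39916800 - 39916800 + 19958400 - 6652800 + 1663200 - 332640 + 55440 - 7920 + 990 - 110 + 11 - 1
= 14684570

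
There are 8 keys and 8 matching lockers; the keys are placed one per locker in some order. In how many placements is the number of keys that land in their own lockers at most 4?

40179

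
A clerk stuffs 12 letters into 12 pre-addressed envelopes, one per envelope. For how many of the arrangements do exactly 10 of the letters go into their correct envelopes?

66

Pick the 10 fixed positions: C(12,10) = 66 ways.
The other 2 form a derangement: !2 = 1.
Total: 66 × 1 = 66.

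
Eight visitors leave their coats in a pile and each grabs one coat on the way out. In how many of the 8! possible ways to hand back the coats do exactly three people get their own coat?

Choose which 3 of the 8 are fixed: C(8,3) = 56.
The other 5 form a derangement: !5 = 44.
Total: 56 × 44 = 2464.

2464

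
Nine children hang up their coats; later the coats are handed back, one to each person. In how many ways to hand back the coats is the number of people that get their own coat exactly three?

Choose which 3 of the 9 are fixed: C(9,3) = 84.
The remaining 6 must be deranged: !6 = 265.
Total: 84 × 265 = 22260.

22260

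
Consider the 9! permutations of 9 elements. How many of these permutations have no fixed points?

Use !n = (n-1)(!(n-1) + !(n-2)).
!9 = 8·(14833 + 1854) = 8·16687 = 133496

133496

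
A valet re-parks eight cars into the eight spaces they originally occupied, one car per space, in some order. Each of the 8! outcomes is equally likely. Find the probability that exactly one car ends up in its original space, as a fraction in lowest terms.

103/280

Favorable outcomes: C(8,1)·!7 = 8·1854 = 14832.
Total outcomes: 8! = 40320.
Probability = 14832/40320 = 103/280.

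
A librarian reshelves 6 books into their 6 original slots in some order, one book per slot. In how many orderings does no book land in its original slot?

Recurrence: !6 = 5·(!5 + !4).
!6 = 5·(44 + 9) = 5·53 = 265

265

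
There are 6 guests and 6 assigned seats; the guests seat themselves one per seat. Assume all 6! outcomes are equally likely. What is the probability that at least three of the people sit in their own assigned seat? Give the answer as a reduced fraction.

Favorable outcomes: Σ_{i≥3} C(6,i)·!(6-i) = 20·2 + 15·1 + 6·0 + 1·1 = 56.
Total outcomes: 6! = 720.
Probability = 56/720 = 7/90.

7/90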